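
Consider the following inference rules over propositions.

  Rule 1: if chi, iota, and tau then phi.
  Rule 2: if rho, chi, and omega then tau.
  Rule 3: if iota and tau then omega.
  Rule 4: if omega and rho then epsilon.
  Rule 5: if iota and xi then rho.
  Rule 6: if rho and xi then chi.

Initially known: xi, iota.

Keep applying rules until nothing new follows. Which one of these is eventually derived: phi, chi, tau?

chi

iota and xi hold, so rho follows (Rule 5).
From rho and xi, Rule 6 gives chi.
tau would need rho, chi, and omega (Rule 2), but omega is never established. phi would need chi, iota, and tau (Rule 1), but tau is never established.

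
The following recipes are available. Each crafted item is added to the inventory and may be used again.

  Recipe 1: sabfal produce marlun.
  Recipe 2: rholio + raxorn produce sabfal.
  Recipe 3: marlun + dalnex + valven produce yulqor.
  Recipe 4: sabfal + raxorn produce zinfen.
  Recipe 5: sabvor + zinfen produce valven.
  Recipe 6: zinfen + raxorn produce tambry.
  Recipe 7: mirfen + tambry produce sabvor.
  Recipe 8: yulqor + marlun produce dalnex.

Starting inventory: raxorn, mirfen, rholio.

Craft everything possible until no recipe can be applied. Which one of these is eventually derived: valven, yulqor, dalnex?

rholio + raxorn → sabfal (Recipe 2).
Using Recipe 4, sabfal and raxorn make zinfen.
zinfen + raxorn → tambry (Recipe 6).
mirfen + tambry → sabvor (Recipe 7).
Using Recipe 5, sabvor and zinfen make valven.
yulqor would need marlun, dalnex, and valven (Recipe 3), but dalnex is never obtained. dalnex would need yulqor and marlun (Recipe 8), but yulqor is never obtained.

valven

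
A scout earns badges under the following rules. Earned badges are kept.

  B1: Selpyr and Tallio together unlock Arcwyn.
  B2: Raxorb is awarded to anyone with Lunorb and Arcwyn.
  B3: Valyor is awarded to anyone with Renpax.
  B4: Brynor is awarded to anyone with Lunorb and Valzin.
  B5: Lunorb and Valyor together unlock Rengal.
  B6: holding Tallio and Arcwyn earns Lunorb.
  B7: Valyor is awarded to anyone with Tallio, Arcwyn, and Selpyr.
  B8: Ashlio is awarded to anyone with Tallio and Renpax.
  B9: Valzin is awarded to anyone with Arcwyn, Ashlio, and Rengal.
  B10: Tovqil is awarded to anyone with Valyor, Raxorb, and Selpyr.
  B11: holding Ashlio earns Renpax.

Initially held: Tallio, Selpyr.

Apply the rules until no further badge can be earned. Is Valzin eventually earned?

No

Valzin would need Arcwyn, Ashlio, and Rengal (B9), but Ashlio is never earned.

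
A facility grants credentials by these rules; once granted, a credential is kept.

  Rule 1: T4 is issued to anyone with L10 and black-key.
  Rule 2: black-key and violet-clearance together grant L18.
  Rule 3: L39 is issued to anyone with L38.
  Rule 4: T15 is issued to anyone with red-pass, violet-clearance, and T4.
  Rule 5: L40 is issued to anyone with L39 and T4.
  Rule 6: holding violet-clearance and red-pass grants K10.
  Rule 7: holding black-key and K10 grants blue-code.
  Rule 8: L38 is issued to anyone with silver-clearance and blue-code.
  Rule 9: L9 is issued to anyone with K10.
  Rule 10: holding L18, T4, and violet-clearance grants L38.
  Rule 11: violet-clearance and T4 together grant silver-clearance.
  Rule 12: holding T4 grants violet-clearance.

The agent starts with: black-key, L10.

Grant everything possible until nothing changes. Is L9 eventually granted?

No

L9 would need K10 (Rule 9), but K10 is never granted.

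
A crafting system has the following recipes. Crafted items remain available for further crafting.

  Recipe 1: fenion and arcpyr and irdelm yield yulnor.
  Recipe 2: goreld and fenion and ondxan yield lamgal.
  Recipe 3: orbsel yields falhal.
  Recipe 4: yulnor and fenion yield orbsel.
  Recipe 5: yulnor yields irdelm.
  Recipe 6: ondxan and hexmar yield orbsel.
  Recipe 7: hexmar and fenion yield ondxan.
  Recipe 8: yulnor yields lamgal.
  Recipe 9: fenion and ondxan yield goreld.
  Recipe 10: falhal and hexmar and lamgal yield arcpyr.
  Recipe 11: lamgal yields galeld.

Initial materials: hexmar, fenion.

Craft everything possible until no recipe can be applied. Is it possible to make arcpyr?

Yes

Using Recipe 7, hexmar and fenion make ondxan.
Using Recipe 9, fenion and ondxan make goreld.
ondxan and hexmar → orbsel (Recipe 6).
Using Recipe 2, goreld, fenion, and ondxan make lamgal.
Using Recipe 3, orbsel makes falhal.
Using Recipe 10, falhal, hexmar, and lamgal make arcpyr.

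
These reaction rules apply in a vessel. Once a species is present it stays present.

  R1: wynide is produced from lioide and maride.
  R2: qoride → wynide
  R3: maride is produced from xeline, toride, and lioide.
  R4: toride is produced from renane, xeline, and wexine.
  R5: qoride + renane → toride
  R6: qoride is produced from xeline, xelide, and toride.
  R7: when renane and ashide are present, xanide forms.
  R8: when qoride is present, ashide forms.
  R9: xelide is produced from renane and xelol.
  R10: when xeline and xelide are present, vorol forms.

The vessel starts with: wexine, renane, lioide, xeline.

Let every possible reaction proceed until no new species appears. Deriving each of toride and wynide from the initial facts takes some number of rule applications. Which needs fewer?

toride: renane, xeline, and wexine present → toride forms (R4). [1 rule application]
wynide: renane, xeline, and wexine present → toride forms (R4). xeline, toride, and lioide present → maride forms (R3). lioide and maride present → wynide forms (R1). [3 rule applications]
toride needs fewer.

toride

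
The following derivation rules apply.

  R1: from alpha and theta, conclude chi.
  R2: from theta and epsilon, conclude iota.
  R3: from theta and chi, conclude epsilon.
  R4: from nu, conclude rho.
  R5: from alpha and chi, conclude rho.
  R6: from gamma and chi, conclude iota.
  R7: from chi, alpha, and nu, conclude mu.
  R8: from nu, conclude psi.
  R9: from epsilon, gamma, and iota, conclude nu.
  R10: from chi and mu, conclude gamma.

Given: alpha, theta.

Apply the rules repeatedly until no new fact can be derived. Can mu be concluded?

mu would need chi, alpha, and nu (R7), but nu is never established.

No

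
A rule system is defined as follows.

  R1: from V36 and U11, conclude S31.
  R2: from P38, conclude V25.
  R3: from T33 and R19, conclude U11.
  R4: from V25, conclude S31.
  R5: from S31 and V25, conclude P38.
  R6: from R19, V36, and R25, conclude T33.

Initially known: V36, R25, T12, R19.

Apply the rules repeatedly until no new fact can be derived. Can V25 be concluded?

No

V25 would need P38 (R2), but P38 is never established.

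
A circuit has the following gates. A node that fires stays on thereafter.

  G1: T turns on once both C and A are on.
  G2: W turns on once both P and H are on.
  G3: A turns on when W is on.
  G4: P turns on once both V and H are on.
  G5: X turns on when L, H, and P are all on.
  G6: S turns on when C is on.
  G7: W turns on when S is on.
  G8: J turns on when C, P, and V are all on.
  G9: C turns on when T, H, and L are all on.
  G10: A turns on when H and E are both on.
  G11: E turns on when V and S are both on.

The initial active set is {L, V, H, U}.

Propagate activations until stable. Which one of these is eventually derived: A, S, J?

A

G4: V and H on → P on.
P and H are on, so W turns on (G2).
W is on, so A turns on (G3).
J would need C, P, and V (G8), but C never turns on. S would need C (G6), but C never turns on.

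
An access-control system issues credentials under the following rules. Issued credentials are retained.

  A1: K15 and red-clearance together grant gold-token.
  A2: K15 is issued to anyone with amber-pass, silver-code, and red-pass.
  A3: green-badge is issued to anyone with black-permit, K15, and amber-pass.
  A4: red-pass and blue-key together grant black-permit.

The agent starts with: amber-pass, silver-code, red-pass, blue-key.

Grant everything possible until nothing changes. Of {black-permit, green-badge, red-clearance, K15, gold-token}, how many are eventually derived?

3

Holding red-pass and blue-key grants black-permit (A4).
Holding amber-pass, silver-code, and red-pass grants K15 (A2).
Holding black-permit, K15, and amber-pass grants green-badge (A3).
black-permit: reached.
green-badge: reached.
No rule produces red-clearance, and it is not given.
K15: reached.
gold-token would need K15 and red-clearance (A1), but red-clearance is never granted.
Reached: black-permit, green-badge, and K15 — 3 of the 5.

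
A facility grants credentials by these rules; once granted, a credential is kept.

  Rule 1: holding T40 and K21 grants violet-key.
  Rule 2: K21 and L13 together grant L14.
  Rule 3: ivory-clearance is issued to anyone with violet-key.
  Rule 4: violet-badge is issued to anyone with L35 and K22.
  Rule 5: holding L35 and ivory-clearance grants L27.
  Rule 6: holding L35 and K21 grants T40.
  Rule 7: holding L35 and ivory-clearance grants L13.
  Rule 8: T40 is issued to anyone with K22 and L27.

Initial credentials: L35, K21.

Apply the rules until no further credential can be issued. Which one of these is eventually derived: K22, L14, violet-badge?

L14

Holding L35 and K21 grants T40 (Rule 6).
Holding T40 and K21 grants violet-key (Rule 1).
Holding violet-key grants ivory-clearance (Rule 3).
Holding L35 and ivory-clearance grants L13 (Rule 7).
Holding K21 and L13 grants L14 (Rule 2).
No rule produces K22, and it is not given. violet-badge would need L35 and K22 (Rule 4), but K22 is never granted.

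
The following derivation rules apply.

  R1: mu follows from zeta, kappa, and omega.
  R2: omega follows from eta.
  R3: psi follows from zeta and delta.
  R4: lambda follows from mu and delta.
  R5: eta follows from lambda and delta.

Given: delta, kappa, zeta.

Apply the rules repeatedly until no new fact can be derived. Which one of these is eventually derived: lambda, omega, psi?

psi

zeta and delta hold, so psi follows (R3).
omega would need eta (R2), but eta is never established. lambda would need mu and delta (R4), but mu is never established.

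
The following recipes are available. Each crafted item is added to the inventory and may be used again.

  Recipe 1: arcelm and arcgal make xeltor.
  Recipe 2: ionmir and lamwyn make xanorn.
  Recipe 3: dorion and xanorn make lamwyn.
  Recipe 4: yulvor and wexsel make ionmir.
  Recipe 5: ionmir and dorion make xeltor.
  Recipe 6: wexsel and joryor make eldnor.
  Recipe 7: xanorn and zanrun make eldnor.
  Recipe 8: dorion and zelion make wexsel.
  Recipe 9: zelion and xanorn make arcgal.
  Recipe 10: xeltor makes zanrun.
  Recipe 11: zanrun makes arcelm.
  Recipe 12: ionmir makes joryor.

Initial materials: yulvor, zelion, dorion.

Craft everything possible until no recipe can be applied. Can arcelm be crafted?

dorion and zelion → wexsel (Recipe 8).
yulvor and wexsel → ionmir (Recipe 4).
Using Recipe 5, ionmir and dorion make xeltor.
xeltor → zanrun (Recipe 10).
zanrun → arcelm (Recipe 11).

Yes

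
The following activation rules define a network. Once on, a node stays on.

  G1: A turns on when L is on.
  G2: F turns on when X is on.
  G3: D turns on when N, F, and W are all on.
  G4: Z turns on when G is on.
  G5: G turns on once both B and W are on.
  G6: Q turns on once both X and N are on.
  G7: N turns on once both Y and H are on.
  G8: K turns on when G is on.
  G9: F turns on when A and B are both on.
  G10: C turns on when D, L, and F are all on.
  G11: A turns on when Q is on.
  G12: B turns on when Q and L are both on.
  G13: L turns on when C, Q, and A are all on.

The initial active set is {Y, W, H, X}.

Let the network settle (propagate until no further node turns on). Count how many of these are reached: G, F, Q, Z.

2

G2: X on → F on.
Y and H are on, so N turns on (G7).
G6: X and N on → Q on.
G would need B and W (G5), but B never turns on.
F: reached.
Q: reached.
Z would need G (G4), but G never turns on.
Reached: F and Q — 2 of the 4.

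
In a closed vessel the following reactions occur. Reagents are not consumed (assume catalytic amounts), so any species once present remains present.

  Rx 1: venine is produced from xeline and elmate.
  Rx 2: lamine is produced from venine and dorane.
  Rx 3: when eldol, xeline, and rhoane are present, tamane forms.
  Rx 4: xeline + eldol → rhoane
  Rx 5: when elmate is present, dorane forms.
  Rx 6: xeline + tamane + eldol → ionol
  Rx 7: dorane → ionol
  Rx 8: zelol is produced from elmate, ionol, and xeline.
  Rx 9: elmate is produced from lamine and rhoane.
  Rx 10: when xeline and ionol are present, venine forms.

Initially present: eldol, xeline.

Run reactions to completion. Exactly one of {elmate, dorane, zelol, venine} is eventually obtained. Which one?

xeline and eldol present → rhoane forms (Rx 4).
eldol, xeline, and rhoane present → tamane forms (Rx 3).
xeline, tamane, and eldol present → ionol forms (Rx 6).
xeline and ionol present → venine forms (Rx 10).
dorane would need elmate (Rx 5), but elmate never forms. elmate would need lamine and rhoane (Rx 9), but lamine never forms. zelol would need elmate, ionol, and xeline (Rx 8), but elmate never forms.

venine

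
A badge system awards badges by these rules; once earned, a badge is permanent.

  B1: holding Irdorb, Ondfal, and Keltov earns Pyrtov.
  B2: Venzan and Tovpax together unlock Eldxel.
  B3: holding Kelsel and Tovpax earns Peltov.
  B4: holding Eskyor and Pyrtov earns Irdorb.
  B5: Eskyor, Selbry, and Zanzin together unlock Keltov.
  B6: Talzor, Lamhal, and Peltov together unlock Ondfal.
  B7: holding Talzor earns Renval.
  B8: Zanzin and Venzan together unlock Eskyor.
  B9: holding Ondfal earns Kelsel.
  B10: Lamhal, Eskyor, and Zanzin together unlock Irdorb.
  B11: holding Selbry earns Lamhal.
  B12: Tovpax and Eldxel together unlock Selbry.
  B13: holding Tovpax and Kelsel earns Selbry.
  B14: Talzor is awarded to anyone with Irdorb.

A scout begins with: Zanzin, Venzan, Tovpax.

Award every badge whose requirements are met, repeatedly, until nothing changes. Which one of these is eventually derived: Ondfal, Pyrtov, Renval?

Renval

With Venzan and Tovpax, Eldxel is earned (B2).
With Zanzin and Venzan, Eskyor is earned (B8).
With Tovpax and Eldxel, Selbry is earned (B12).
With Selbry, Lamhal is earned (B11).
With Lamhal, Eskyor, and Zanzin, Irdorb is earned (B10).
With Irdorb, Talzor is earned (B14).
With Talzor, Renval is earned (B7).
Ondfal would need Talzor, Lamhal, and Peltov (B6), but Peltov is never earned. Pyrtov would need Irdorb, Ondfal, and Keltov (B1), but Ondfal is never earned.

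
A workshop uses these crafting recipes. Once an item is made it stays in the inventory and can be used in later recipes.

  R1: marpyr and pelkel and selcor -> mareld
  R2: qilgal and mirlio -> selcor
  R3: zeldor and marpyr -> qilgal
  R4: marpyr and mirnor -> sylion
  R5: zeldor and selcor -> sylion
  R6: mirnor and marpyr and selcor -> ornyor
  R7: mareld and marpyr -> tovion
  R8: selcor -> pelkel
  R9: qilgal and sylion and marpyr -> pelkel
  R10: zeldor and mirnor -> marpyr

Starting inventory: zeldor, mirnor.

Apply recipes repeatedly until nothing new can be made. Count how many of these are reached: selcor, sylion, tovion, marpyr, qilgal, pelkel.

4

zeldor and mirnor -> marpyr (R10).
marpyr and mirnor -> sylion (R4).
Using R3, zeldor and marpyr make qilgal.
Using R9, qilgal, sylion, and marpyr make pelkel.
selcor would need qilgal and mirlio (R2), but mirlio is never obtained.
sylion: reached.
tovion would need mareld and marpyr (R7), but mareld is never obtained.
marpyr: reached.
qilgal: reached.
pelkel: reached.
Reached: sylion, marpyr, qilgal, and pelkel — 4 of the 6.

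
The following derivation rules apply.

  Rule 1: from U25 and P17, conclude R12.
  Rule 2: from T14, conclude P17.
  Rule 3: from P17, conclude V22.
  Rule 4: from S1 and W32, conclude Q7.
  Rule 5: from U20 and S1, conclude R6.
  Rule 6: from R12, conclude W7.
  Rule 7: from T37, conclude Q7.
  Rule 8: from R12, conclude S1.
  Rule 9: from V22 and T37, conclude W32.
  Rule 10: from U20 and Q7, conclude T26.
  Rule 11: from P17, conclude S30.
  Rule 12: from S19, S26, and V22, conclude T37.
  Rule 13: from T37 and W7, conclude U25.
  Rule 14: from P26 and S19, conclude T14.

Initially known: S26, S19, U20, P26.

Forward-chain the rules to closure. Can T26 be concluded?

Yes

From P26 and S19, Rule 14 gives T14.
T14 holds, so P17 follows (Rule 2).
P17 holds, so V22 follows (Rule 3).
S19, S26, and V22 hold, so T37 follows (Rule 12).
T37 holds, so Q7 follows (Rule 7).
From U20 and Q7, Rule 10 gives T26.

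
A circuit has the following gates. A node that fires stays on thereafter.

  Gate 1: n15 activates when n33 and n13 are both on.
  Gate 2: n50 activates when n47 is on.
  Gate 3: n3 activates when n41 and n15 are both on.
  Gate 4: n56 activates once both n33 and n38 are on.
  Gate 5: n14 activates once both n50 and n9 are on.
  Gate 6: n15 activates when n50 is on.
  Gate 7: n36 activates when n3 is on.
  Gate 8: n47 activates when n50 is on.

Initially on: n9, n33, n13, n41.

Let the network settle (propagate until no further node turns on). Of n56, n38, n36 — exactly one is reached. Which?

n36

Gate 1: n33 and n13 on → n15 on.
Gate 3: n41 and n15 on → n3 on.
Gate 7: n3 on → n36 on.
No rule produces n38, and it is not given. n56 would need n33 and n38 (Gate 4), but n38 never turns on.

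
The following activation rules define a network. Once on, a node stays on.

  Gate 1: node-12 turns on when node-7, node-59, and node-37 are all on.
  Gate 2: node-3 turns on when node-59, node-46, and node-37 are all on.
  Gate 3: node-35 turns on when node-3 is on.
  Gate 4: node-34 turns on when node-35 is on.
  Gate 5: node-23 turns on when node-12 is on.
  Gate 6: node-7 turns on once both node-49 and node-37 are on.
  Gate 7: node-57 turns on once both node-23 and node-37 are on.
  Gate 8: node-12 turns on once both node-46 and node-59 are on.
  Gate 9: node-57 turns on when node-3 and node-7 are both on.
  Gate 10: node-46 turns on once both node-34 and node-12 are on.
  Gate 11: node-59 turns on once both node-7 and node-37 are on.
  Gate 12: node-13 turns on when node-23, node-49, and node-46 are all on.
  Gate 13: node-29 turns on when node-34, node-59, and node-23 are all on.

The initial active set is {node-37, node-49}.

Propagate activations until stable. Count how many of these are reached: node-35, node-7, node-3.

Gate 6: node-49 and node-37 on → node-7 on.
node-35 would need node-3 (Gate 3), but node-3 never turns on.
node-7: reached.
node-3 would need node-59, node-46, and node-37 (Gate 2), but node-46 never turns on.
Reached: node-7 — 1 of the 3.

1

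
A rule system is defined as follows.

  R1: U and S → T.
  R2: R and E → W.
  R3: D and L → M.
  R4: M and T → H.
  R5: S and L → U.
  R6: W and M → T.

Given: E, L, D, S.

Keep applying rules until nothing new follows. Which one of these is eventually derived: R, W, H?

H

From S and L, R5 gives U.
From D and L, R3 gives M.
U and S hold, so T follows (R1).
From M and T, R4 gives H.
W would need R and E (R2), but R is never established. No rule produces R, and it is not given.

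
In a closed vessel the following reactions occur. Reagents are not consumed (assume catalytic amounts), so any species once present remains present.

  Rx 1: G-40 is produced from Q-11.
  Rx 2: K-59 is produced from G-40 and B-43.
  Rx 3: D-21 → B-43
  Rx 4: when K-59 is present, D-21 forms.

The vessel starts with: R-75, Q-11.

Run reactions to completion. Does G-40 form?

Q-11 present → G-40 forms (Rx 1).

Yes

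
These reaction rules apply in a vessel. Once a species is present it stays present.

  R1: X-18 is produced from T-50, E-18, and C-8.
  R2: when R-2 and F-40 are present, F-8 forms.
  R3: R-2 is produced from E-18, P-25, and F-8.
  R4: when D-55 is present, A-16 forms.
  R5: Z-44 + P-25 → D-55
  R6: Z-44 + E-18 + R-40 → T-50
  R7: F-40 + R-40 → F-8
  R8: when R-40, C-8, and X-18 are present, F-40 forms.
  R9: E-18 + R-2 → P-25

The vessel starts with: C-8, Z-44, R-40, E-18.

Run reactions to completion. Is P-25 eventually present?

P-25 would need E-18 and R-2 (R9), but R-2 never forms.

No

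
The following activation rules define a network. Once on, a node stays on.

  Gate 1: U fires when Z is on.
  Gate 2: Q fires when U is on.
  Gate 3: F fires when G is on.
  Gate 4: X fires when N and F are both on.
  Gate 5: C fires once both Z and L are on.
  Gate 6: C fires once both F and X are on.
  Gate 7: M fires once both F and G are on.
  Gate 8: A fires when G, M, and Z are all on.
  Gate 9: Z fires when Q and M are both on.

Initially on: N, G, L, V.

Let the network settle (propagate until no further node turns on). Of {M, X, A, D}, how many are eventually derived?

2

G is on, so F fires (Gate 3).
Gate 4: N and F on → X on.
F and G are on, so M fires (Gate 7).
M: reached.
X: reached.
A would need G, M, and Z (Gate 8), but Z never turns on.
No rule produces D, and it is not given.
Reached: M and X — 2 of the 4.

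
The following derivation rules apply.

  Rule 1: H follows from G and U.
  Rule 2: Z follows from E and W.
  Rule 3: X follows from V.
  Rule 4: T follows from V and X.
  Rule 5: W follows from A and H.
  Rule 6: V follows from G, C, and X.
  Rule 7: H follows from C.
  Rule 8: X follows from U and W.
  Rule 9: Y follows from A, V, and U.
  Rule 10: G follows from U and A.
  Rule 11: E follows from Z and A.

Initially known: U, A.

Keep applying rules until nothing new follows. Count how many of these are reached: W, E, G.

From U and A, Rule 10 gives G.
From G and U, Rule 1 gives H.
A and H hold, so W follows (Rule 5).
W: reached.
E would need Z and A (Rule 11), but Z is never established.
G: reached.
Reached: W and G — 2 of the 3.

2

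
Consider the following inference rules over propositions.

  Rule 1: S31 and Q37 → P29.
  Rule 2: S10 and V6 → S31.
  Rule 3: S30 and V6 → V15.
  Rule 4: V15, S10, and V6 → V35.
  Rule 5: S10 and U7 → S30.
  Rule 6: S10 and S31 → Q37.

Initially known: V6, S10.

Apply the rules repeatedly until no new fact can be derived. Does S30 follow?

No

S30 would need S10 and U7 (Rule 5), but U7 is never established.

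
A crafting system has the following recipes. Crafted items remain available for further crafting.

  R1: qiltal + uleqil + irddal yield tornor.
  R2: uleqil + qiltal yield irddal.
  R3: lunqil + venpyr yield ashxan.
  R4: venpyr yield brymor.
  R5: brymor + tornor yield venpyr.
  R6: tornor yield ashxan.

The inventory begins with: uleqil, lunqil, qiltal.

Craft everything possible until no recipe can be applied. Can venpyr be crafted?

venpyr would need brymor and tornor (R5), but brymor is never obtained.

No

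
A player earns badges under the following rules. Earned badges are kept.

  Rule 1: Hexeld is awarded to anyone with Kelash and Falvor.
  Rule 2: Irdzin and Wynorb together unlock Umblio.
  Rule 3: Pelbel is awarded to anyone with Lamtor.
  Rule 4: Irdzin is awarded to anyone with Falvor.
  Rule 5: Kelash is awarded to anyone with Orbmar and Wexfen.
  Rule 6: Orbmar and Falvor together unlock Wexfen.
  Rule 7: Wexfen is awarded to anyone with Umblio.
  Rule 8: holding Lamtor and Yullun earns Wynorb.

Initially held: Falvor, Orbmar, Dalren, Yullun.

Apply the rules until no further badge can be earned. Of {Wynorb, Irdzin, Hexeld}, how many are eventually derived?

With Orbmar and Falvor, Wexfen is earned (Rule 6).
With Falvor, Irdzin is earned (Rule 4).
With Orbmar and Wexfen, Kelash is earned (Rule 5).
With Kelash and Falvor, Hexeld is earned (Rule 1).
Wynorb would need Lamtor and Yullun (Rule 8), but Lamtor is never earned.
Irdzin: reached.
Hexeld: reached.
Reached: Irdzin and Hexeld — 2 of the 3.

2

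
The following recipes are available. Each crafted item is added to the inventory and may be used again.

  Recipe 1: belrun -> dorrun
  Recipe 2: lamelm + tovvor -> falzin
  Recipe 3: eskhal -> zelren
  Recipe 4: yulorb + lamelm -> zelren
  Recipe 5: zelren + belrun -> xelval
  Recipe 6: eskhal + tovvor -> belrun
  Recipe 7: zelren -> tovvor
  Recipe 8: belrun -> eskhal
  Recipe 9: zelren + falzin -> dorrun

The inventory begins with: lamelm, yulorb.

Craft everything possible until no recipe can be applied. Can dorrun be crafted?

Yes

yulorb + lamelm -> zelren (Recipe 4).
zelren -> tovvor (Recipe 7).
lamelm + tovvor -> falzin (Recipe 2).
zelren + falzin -> dorrun (Recipe 9).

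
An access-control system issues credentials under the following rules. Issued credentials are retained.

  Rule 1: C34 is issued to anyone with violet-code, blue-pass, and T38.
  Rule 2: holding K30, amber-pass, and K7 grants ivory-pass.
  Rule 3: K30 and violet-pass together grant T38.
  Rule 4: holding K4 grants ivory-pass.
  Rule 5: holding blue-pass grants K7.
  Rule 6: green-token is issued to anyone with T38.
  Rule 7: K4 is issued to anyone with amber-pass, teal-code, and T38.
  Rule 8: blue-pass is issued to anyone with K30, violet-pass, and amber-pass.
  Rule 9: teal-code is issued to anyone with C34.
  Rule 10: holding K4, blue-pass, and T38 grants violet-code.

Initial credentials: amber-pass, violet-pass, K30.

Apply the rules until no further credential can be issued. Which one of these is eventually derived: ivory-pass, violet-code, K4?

Holding K30, violet-pass, and amber-pass grants blue-pass (Rule 8).
Holding blue-pass grants K7 (Rule 5).
Holding K30, amber-pass, and K7 grants ivory-pass (Rule 2).
K4 would need amber-pass, teal-code, and T38 (Rule 7), but teal-code is never granted. violet-code would need K4, blue-pass, and T38 (Rule 10), but K4 is never granted.

ivory-pass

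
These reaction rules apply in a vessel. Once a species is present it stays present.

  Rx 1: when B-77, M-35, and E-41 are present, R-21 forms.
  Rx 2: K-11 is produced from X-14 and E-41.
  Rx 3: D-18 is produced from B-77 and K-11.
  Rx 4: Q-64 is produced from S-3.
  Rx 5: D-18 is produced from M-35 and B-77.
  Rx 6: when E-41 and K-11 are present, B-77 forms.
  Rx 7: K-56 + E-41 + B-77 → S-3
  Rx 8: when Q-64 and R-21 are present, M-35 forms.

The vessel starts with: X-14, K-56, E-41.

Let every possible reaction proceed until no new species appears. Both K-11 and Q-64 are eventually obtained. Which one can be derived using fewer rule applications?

K-11: X-14 and E-41 present → K-11 forms (Rx 2). [1 rule application]
Q-64: X-14 and E-41 present → K-11 forms (Rx 2). E-41 and K-11 present → B-77 forms (Rx 6). K-56, E-41, and B-77 present → S-3 forms (Rx 7). S-3 present → Q-64 forms (Rx 4). [4 rule applications]
K-11 needs fewer.

K-11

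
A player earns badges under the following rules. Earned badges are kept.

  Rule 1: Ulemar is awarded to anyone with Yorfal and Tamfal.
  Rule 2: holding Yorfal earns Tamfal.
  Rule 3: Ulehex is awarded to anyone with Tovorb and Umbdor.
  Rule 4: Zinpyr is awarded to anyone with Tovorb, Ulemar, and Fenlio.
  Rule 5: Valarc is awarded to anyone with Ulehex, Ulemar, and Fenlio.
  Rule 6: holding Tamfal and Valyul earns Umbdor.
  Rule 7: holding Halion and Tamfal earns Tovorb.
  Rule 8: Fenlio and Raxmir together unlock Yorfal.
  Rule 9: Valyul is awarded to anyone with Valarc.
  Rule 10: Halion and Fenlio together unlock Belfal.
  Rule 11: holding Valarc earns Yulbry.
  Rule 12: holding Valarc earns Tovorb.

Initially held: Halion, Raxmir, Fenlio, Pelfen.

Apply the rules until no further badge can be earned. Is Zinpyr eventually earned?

With Fenlio and Raxmir, Yorfal is earned (Rule 8).
With Yorfal, Tamfal is earned (Rule 2).
With Halion and Tamfal, Tovorb is earned (Rule 7).
With Yorfal and Tamfal, Ulemar is earned (Rule 1).
With Tovorb, Ulemar, and Fenlio, Zinpyr is earned (Rule 4).

Yes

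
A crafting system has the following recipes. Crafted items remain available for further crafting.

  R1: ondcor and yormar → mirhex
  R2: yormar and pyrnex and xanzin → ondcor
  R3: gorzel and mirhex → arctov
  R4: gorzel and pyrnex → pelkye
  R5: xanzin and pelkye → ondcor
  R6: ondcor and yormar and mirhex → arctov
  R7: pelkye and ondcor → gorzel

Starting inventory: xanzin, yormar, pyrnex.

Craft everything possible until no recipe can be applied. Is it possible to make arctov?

Yes

Using R2, yormar, pyrnex, and xanzin make ondcor.
ondcor and yormar → mirhex (R1).
ondcor and yormar and mirhex → arctov (R6).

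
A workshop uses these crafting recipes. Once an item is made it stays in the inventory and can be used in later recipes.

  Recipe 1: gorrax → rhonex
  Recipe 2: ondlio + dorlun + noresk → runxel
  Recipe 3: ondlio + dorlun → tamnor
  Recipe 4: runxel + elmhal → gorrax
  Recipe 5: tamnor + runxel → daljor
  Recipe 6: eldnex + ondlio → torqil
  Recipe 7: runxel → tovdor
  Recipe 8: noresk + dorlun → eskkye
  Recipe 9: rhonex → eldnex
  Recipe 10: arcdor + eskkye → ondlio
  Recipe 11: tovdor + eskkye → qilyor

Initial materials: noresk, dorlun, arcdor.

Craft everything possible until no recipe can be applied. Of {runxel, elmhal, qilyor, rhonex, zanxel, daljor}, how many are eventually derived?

noresk + dorlun → eskkye (Recipe 8).
Using Recipe 10, arcdor and eskkye make ondlio.
Using Recipe 2, ondlio, dorlun, and noresk make runxel.
Using Recipe 3, ondlio and dorlun make tamnor.
Using Recipe 7, runxel makes tovdor.
Using Recipe 5, tamnor and runxel make daljor.
tovdor + eskkye → qilyor (Recipe 11).
runxel: reached.
No rule produces elmhal, and it is not given.
qilyor: reached.
rhonex would need gorrax (Recipe 1), but gorrax is never obtained.
No rule produces zanxel, and it is not given.
daljor: reached.
Reached: runxel, qilyor, and daljor — 3 of the 6.

3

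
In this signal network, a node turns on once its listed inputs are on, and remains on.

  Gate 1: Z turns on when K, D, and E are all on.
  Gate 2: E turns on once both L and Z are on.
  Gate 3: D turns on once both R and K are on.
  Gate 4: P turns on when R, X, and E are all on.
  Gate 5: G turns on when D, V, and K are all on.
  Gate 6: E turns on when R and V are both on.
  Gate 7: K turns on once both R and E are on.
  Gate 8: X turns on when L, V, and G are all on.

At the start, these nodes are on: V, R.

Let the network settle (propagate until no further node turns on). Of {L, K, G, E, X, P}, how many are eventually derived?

R and V are on, so E turns on (Gate 6).
Gate 7: R and E on → K on.
R and K are on, so D turns on (Gate 3).
Gate 5: D, V, and K on → G on.
No rule produces L, and it is not given.
K: reached.
G: reached.
E: reached.
X would need L, V, and G (Gate 8), but L never turns on.
P would need R, X, and E (Gate 4), but X never turns on.
Reached: K, G, and E — 3 of the 6.

3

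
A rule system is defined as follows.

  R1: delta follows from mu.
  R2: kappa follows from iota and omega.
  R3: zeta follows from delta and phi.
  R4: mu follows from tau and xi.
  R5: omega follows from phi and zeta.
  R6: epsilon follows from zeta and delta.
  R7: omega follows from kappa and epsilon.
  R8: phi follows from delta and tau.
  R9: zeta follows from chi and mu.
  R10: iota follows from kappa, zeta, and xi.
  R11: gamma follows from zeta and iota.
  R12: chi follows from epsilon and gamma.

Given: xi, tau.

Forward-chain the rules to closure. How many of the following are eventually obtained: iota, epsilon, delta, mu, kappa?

3

From tau and xi, R4 gives mu.
From mu, R1 gives delta.
From delta and tau, R8 gives phi.
From delta and phi, R3 gives zeta.
From zeta and delta, R6 gives epsilon.
iota would need kappa, zeta, and xi (R10), but kappa is never established.
epsilon: reached.
delta: reached.
mu: reached.
kappa would need iota and omega (R2), but iota is never established.
Reached: epsilon, delta, and mu — 3 of the 5.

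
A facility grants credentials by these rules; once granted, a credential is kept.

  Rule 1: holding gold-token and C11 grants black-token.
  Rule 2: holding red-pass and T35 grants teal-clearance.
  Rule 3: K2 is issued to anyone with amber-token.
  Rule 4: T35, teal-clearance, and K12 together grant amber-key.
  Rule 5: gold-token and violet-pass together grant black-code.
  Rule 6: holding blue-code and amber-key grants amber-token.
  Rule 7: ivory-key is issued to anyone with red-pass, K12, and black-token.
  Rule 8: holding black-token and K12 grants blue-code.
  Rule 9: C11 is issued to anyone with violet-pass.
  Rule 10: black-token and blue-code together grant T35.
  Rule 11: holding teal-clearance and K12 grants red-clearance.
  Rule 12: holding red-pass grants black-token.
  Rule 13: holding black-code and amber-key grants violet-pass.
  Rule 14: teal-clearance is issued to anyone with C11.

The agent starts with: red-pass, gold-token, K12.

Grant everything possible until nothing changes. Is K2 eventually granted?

Holding red-pass grants black-token (Rule 12).
Holding black-token and K12 grants blue-code (Rule 8).
Holding black-token and blue-code grants T35 (Rule 10).
Holding red-pass and T35 grants teal-clearance (Rule 2).
Holding T35, teal-clearance, and K12 grants amber-key (Rule 4).
Holding blue-code and amber-key grants amber-token (Rule 6).
Holding amber-token grants K2 (Rule 3).

Yes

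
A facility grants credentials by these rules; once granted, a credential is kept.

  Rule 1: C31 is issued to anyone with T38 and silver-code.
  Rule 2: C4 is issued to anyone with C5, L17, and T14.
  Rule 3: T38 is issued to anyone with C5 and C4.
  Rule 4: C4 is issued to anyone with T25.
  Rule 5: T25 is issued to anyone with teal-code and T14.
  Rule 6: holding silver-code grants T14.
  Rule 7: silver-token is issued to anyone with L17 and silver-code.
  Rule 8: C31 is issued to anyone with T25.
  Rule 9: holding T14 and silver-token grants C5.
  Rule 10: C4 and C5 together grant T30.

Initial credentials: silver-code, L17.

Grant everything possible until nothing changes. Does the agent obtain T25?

No

T25 would need teal-code and T14 (Rule 5), but teal-code is never granted.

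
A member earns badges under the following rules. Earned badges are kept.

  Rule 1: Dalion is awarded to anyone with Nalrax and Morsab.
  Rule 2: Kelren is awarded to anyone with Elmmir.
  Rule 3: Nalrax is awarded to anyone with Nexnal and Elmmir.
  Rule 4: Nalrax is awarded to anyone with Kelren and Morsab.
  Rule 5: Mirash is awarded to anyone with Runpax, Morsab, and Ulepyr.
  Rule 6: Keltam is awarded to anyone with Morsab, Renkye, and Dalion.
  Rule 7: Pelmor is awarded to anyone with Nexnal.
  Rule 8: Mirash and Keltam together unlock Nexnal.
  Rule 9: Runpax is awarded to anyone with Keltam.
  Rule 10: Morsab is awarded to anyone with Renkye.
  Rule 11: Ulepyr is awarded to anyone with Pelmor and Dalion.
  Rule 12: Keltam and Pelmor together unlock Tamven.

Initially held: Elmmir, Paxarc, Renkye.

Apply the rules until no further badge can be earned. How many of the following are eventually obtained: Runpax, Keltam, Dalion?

With Elmmir, Kelren is earned (Rule 2).
With Renkye, Morsab is earned (Rule 10).
With Kelren and Morsab, Nalrax is earned (Rule 4).
With Nalrax and Morsab, Dalion is earned (Rule 1).
With Morsab, Renkye, and Dalion, Keltam is earned (Rule 6).
With Keltam, Runpax is earned (Rule 9).
Runpax: reached.
Keltam: reached.
Dalion: reached.
All 3 are reached.

3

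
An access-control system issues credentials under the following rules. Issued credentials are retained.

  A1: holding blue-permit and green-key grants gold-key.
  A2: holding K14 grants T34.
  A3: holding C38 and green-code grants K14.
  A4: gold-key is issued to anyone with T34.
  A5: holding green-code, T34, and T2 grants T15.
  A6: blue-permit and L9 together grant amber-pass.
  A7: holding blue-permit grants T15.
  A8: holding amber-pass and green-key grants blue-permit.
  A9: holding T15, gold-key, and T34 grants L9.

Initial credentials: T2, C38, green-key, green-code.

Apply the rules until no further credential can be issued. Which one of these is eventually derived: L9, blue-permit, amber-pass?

Holding C38 and green-code grants K14 (A3).
Holding K14 grants T34 (A2).
Holding green-code, T34, and T2 grants T15 (A5).
Holding T34 grants gold-key (A4).
Holding T15, gold-key, and T34 grants L9 (A9).
blue-permit would need amber-pass and green-key (A8), but amber-pass is never granted. amber-pass would need blue-permit and L9 (A6), but blue-permit is never granted.

L9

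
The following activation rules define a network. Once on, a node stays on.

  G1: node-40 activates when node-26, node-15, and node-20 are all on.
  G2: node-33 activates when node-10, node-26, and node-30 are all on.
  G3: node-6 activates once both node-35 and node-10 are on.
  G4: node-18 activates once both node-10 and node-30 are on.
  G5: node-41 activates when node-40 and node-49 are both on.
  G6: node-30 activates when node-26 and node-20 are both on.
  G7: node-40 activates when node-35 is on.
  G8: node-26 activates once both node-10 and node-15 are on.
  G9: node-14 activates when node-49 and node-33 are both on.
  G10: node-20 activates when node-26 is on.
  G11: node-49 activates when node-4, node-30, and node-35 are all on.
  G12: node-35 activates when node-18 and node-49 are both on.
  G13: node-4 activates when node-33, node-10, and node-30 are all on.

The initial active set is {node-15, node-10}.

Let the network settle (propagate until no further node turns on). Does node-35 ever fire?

node-35 would need node-18 and node-49 (G12), but node-49 never turns on.

No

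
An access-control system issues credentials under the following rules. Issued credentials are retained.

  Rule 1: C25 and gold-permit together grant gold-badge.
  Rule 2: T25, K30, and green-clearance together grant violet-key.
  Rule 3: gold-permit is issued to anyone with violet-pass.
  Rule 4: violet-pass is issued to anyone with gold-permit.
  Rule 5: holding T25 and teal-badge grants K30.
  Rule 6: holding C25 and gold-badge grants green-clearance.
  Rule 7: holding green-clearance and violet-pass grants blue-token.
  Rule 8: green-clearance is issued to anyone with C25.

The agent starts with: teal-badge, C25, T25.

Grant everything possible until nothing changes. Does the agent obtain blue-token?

blue-token would need green-clearance and violet-pass (Rule 7), but violet-pass is never granted.

No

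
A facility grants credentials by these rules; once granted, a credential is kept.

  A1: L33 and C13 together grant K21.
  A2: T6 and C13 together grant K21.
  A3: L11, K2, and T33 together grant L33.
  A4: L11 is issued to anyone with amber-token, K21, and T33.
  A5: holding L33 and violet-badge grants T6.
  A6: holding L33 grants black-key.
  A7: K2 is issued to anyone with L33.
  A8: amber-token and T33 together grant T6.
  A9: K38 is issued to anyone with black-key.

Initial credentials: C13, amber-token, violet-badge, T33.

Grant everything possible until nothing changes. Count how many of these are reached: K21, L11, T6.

Holding amber-token and T33 grants T6 (A8).
Holding T6 and C13 grants K21 (A2).
Holding amber-token, K21, and T33 grants L11 (A4).
K21: reached.
L11: reached.
T6: reached.
All 3 are reached.

3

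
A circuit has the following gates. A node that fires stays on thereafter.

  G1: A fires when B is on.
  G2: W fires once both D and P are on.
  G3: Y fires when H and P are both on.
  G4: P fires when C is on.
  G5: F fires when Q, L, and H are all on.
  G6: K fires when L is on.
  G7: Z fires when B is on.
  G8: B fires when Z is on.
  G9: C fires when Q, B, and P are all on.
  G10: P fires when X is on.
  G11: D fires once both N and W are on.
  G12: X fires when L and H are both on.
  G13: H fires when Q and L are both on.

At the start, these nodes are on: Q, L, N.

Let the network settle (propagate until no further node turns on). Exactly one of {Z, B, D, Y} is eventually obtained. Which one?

Y

G13: Q and L on → H on.
G12: L and H on → X on.
X is on, so P fires (G10).
H and P are on, so Y fires (G3).
B would need Z (G8), but Z never turns on. D would need N and W (G11), but W never turns on. Z would need B (G7), but B never turns on.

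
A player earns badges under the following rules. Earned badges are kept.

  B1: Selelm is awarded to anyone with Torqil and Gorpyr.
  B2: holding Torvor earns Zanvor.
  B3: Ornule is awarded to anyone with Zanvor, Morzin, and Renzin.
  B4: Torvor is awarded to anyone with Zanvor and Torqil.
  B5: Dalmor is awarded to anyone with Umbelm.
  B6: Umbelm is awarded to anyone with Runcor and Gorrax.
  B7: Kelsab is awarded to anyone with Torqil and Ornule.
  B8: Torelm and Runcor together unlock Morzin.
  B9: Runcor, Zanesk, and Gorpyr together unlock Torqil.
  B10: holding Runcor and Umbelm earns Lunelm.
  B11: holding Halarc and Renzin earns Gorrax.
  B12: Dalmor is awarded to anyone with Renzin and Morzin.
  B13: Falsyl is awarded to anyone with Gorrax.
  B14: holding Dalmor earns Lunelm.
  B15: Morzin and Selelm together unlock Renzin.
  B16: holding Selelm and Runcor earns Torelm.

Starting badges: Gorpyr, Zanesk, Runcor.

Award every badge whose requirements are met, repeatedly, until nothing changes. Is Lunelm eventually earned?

Yes

With Runcor, Zanesk, and Gorpyr, Torqil is earned (B9).
With Torqil and Gorpyr, Selelm is earned (B1).
With Selelm and Runcor, Torelm is earned (B16).
With Torelm and Runcor, Morzin is earned (B8).
With Morzin and Selelm, Renzin is earned (B15).
With Renzin and Morzin, Dalmor is earned (B12).
With Dalmor, Lunelm is earned (B14).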